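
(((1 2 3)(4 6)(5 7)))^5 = (1 3 2)(4 6)(5 7)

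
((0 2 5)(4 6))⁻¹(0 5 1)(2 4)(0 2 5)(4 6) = (0 1 2)(5 6)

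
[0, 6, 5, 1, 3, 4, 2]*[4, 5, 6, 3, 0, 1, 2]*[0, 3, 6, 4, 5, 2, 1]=[5, 6, 3, 2, 4, 0, 1]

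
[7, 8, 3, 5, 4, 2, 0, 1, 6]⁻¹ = [6, 7, 5, 2, 4, 3, 8, 0, 1]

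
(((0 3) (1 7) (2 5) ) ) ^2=() 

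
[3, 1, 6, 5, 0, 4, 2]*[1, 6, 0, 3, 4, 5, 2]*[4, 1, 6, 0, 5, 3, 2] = [0, 2, 6, 3, 1, 5, 4]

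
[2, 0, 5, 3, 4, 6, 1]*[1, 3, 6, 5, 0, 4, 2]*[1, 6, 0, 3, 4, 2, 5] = [5, 6, 4, 2, 1, 0, 3]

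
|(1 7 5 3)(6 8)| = 4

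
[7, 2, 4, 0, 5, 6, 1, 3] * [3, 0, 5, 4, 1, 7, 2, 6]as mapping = [0→6, 1→5, 2→1, 3→3, 4→7, 5→2, 6→0, 7→4]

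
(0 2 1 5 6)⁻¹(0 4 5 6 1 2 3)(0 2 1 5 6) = (0 5 1 3 2 4 6)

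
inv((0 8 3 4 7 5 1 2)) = (0 2 1 5 7 4 3 8)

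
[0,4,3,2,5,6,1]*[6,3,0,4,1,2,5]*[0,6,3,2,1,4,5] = [5,6,1,0,3,4,2]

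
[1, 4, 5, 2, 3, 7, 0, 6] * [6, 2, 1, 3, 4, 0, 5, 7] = [2, 4, 0, 1, 3, 7, 6, 5]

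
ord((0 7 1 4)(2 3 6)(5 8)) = 12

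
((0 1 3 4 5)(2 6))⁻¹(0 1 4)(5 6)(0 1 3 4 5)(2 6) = (0 2)(1 3 5)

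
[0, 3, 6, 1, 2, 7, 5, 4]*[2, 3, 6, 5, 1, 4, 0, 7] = [2, 5, 0, 3, 6, 7, 4, 1]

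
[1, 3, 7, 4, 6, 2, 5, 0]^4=[6, 5, 3, 2, 7, 1, 0, 4]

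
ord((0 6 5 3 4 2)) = 6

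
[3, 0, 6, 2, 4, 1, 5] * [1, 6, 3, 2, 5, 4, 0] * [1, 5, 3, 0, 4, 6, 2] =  [3, 5, 1, 0, 6, 2, 4]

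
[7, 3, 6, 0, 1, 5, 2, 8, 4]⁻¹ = [3, 4, 6, 1, 8, 5, 2, 0, 7]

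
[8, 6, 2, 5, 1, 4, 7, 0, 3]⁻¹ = [7, 4, 2, 8, 5, 3, 1, 6, 0]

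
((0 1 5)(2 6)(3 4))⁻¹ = (0 5 1)(2 6)(3 4)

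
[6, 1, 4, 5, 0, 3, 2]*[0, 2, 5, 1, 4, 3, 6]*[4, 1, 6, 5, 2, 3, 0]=[0, 6, 2, 5, 4, 1, 3]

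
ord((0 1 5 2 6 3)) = 6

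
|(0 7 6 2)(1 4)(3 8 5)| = 12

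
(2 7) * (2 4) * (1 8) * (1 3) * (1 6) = (1 8 3 6) (2 7 4) 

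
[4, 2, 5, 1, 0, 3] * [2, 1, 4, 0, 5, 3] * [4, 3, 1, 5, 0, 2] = [2, 0, 5, 3, 1, 4]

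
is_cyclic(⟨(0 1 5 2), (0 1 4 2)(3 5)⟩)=no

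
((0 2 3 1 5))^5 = ()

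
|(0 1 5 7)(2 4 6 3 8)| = 20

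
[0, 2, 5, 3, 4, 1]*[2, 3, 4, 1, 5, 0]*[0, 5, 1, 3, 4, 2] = [1, 4, 0, 5, 2, 3]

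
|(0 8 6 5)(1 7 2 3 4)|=20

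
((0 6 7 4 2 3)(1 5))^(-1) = (0 3 2 4 7 6)(1 5)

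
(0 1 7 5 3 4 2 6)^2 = (0 7 3 2)(1 5 4 6)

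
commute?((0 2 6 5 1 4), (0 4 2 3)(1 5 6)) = no:(0 2 6 5 1 4)*(0 4 2 3)(1 5 6) = (0 3)(1 2), (0 4 2 3)(1 5 6)*(0 2 6 5 1 4) = (2 3)(4 6)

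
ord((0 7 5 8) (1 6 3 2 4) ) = 20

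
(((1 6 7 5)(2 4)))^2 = (1 7)(5 6)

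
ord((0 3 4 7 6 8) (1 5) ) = 6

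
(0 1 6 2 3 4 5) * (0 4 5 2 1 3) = (0 3 5 4 2)(1 6)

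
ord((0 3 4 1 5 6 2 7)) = 8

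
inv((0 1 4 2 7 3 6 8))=(0 8 6 3 7 2 4 1)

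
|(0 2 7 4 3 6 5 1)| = 8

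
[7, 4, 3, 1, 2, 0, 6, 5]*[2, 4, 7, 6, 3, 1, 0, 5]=[5, 3, 6, 4, 7, 2, 0, 1]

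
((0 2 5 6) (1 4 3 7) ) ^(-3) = (0 2 5 6) (1 4 3 7) 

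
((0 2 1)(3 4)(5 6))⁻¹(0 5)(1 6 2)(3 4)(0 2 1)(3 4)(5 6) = (0 5 1)(2 6)(3 4)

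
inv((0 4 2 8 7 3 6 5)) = (0 5 6 3 7 8 2 4)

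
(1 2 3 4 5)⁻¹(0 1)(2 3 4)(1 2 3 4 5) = (0 2)(3 4 5)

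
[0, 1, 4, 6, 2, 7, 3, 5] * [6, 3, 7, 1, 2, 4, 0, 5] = [6, 3, 2, 0, 7, 5, 1, 4]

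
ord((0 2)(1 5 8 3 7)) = 10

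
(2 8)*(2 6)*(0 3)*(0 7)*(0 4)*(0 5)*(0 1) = (0 3 7 4 5 1)(2 8 6)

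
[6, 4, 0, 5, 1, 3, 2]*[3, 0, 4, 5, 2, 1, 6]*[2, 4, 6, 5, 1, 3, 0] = [0, 6, 5, 4, 2, 3, 1]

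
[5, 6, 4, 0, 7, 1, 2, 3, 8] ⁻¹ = [3, 5, 6, 7, 2, 0, 1, 4, 8] 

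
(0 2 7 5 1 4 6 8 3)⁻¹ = (0 3 8 6 4 1 5 7 2)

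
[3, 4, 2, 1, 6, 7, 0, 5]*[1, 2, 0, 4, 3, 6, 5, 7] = [4, 3, 0, 2, 5, 7, 1, 6]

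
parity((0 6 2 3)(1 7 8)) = odd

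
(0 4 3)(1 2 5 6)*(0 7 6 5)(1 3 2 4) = (0 1 4 2)(3 7 6)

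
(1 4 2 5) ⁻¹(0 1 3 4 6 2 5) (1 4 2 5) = (0 4 3 2 6 5 1) 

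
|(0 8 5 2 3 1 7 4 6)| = 9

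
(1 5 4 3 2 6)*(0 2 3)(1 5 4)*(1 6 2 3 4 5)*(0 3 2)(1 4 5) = (0 2)(3 5 6 4)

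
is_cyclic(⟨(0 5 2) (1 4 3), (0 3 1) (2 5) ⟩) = no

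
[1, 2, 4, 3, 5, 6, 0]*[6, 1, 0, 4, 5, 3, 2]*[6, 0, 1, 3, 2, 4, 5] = [0, 6, 4, 2, 3, 1, 5]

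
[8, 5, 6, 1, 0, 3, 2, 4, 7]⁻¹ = [4, 3, 6, 5, 7, 1, 2, 8, 0]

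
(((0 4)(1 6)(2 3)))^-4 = ()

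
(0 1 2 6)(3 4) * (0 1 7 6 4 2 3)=(0 7 6 1 3 2 4)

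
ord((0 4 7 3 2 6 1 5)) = 8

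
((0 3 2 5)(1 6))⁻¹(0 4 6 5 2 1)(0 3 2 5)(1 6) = (0 5 6 3 4 1)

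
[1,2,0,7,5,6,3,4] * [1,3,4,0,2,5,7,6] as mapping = [0→3,1→4,2→1,3→6,4→5,5→7,6→0,7→2] 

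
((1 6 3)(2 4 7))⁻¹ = (1 3 6)(2 7 4)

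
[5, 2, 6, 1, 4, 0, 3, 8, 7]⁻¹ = [5, 3, 1, 6, 4, 0, 2, 8, 7]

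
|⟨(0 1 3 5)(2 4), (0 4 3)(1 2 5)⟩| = 36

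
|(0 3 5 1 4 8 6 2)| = 8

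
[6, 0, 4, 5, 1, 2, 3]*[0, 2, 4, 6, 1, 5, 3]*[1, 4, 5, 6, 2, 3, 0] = [6, 1, 4, 3, 5, 2, 0]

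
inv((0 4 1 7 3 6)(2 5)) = (0 6 3 7 1 4)(2 5)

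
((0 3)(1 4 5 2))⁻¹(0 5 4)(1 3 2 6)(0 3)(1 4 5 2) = (0 1 6 4)(2 5 3)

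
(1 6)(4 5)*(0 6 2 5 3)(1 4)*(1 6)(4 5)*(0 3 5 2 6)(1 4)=(0 4 5)(1 6 2)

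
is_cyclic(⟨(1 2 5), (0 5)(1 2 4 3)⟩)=no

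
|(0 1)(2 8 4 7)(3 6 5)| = 12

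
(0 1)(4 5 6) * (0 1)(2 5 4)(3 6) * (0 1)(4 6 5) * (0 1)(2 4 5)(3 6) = (2 5 6 4 3)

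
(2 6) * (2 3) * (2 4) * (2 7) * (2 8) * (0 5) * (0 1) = (0 5 1)(2 6 3 4 7 8)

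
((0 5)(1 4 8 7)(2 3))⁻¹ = (0 5)(1 7 8 4)(2 3)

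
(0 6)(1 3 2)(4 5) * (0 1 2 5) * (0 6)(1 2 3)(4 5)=(2 3 4 6)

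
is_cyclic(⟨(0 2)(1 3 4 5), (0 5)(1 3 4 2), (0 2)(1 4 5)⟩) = no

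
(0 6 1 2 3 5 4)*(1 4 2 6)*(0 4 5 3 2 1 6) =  (0 6 5 1)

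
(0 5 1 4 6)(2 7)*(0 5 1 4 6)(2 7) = (0 1 6 5 4)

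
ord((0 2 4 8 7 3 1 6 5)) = 9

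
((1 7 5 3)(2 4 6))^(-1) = (1 3 5 7)(2 6 4)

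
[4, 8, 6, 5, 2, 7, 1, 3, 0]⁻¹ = [8, 6, 4, 7, 0, 3, 2, 5, 1]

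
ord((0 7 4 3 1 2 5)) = 7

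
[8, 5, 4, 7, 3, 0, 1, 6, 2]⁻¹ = [5, 6, 8, 4, 2, 1, 7, 3, 0]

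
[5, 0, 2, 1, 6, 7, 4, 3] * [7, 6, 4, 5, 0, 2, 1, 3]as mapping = [0→2, 1→7, 2→4, 3→6, 4→1, 5→3, 6→0, 7→5]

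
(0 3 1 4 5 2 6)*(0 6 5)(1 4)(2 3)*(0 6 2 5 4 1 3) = (0 5)(1 3)(2 4 6)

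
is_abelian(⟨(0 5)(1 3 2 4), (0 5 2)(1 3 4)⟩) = no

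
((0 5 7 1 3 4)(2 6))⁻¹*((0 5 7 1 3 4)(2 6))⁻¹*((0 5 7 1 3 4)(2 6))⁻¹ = (0 1)(2 6)(3 5)(4 7)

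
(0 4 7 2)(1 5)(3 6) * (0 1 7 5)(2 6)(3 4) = (0 3 2 1)(4 5 7 6)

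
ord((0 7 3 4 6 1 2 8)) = 8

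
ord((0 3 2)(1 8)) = 6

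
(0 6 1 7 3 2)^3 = (0 7)(1 2)(3 6)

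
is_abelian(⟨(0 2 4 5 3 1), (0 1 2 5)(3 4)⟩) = no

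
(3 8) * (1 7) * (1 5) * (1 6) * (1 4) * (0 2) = (0 2)(1 7 5 6 4)(3 8)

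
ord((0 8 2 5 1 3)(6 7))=6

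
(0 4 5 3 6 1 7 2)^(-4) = (0 6)(1 4)(2 3)(5 7)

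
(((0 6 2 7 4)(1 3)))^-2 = (0 7 6 4 2)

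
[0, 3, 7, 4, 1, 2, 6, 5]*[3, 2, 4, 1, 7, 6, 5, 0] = [3, 1, 0, 7, 2, 4, 5, 6]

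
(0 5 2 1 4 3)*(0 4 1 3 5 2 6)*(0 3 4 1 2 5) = (0 5 6 3 1 2 4)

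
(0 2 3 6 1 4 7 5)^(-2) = (0 7 1 3)(2 5 4 6)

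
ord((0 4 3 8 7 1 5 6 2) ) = 9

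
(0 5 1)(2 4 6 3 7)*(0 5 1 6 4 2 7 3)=(0 1 5 6)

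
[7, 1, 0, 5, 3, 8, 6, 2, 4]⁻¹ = [2, 1, 7, 4, 8, 3, 6, 0, 5]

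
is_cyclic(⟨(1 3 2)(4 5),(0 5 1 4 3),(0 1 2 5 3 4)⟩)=no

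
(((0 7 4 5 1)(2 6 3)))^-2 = (0 5 7 1 4)(2 6 3)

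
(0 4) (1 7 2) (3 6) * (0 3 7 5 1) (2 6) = (0 4 3 2) (1 5) (6 7) 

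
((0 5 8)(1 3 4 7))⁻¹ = (0 8 5)(1 7 4 3)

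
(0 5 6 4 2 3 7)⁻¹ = (0 7 3 2 4 6 5)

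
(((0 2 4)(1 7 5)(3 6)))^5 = (0 4 2)(1 5 7)(3 6)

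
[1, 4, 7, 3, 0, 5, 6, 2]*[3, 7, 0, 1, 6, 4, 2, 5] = [7, 6, 5, 1, 3, 4, 2, 0]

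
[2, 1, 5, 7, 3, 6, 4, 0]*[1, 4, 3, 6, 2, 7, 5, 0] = [3, 4, 7, 0, 6, 5, 2, 1]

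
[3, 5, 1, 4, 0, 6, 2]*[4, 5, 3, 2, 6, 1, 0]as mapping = [0→2, 1→1, 2→5, 3→6, 4→4, 5→0, 6→3]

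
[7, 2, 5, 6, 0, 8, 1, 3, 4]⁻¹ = [4, 6, 1, 7, 8, 2, 3, 0, 5]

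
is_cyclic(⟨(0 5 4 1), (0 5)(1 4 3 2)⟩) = no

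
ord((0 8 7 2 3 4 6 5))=8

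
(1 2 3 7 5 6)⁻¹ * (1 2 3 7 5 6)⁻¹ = (1 5 3)(2 6 7)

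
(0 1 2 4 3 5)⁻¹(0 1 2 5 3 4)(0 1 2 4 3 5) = (0 5 3 1 2 4)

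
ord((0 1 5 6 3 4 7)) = 7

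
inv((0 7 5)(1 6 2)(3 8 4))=(0 5 7)(1 2 6)(3 4 8)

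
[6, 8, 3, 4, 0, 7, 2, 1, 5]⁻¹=[4, 7, 6, 2, 3, 8, 0, 5, 1]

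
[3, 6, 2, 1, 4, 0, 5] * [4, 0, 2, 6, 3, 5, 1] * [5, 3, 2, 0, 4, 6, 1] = [1, 3, 2, 5, 0, 4, 6]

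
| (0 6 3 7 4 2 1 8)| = 8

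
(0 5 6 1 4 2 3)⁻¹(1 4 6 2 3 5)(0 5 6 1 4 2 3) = (0 6 4 2 1 3)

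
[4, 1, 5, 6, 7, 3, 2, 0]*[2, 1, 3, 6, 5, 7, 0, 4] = [5, 1, 7, 0, 4, 6, 3, 2]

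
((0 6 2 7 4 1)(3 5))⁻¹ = (0 1 4 7 2 6)(3 5)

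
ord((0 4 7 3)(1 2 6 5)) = 4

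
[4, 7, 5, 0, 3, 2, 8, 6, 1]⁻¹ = [3, 8, 5, 4, 0, 2, 7, 1, 6]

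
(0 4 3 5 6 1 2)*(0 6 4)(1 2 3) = (1 3 5 4)(2 6)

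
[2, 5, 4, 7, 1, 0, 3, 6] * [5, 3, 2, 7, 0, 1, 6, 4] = [2, 1, 0, 4, 3, 5, 7, 6]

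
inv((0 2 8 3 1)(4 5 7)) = (0 1 3 8 2)(4 7 5)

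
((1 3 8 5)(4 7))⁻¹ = (1 5 8 3)(4 7)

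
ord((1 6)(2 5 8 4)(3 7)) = 4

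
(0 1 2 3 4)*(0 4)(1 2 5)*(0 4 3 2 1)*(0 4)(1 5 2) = (0 5 4 3)(1 2)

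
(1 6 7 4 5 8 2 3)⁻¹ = (1 3 2 8 5 4 7 6)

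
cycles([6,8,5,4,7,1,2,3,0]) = (0 6 2 5 1 8)(3 4 7)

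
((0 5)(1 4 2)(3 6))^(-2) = (1 4 2)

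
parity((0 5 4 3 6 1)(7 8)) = even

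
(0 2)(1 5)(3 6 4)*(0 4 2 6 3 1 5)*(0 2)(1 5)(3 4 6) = (0 3 4 5 1 2 6)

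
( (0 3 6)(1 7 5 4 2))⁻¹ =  (0 6 3)(1 2 4 5 7)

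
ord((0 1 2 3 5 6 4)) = 7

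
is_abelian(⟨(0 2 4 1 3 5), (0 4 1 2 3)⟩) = no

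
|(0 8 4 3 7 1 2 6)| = 8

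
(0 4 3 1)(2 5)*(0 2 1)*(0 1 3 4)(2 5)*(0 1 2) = (0 1 5 3 2)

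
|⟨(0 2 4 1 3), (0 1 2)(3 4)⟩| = 120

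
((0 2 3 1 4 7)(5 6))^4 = (0 4 3)(1 2 7)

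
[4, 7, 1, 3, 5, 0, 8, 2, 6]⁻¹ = [5, 2, 7, 3, 0, 4, 8, 1, 6]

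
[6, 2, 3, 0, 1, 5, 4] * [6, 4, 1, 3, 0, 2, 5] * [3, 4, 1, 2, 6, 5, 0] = [5, 4, 2, 0, 6, 1, 3]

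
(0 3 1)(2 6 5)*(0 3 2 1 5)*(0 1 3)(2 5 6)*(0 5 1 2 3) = (0 1 5)(2 3 6)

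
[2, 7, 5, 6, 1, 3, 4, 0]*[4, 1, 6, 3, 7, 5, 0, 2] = [6, 2, 5, 0, 1, 3, 7, 4]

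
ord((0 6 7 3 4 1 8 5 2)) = 9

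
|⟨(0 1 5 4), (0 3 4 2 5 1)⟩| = 120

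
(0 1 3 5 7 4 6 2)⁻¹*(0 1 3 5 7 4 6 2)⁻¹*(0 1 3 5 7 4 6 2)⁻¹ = (0 4 3 2 7 1 6 5)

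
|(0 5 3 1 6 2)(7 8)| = 6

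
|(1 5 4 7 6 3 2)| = 7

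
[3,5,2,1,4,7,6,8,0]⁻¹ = [8,3,2,0,4,1,6,5,7]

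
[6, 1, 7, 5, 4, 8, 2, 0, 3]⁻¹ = [7, 1, 6, 8, 4, 3, 0, 2, 5]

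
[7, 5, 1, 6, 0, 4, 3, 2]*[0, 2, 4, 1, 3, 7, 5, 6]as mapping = [0→6, 1→7, 2→2, 3→5, 4→0, 5→3, 6→1, 7→4]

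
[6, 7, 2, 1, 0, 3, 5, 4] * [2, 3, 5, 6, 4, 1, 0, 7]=[0, 7, 5, 3, 2, 6, 1, 4]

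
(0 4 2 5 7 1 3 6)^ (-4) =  (0 7)(1 4)(2 3)(5 6)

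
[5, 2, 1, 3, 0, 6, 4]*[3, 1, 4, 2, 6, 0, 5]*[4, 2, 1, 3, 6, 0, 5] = [4, 6, 2, 1, 3, 0, 5]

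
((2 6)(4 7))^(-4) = ()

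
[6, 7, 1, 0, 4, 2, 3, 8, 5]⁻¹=[3, 2, 5, 6, 4, 8, 0, 1, 7]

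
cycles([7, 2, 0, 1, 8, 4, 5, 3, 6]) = (0 7 3 1 2)(4 8 6 5)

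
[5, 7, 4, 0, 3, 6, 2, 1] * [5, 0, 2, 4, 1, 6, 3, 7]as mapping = [0→6, 1→7, 2→1, 3→5, 4→4, 5→3, 6→2, 7→0]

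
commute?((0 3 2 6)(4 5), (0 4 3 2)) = no:(0 3 2 6)(4 5) * (0 4 3 2) = (0 2 6 4 5 3), (0 4 3 2) * (0 3 2 6)(4 5) = (0 5 4 2 3 6)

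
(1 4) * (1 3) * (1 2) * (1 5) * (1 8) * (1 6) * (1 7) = (1 4 3 2 5 8 6 7)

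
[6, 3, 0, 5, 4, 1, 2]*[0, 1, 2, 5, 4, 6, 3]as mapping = [0→3, 1→5, 2→0, 3→6, 4→4, 5→1, 6→2]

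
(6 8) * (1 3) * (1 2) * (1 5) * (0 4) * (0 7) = (0 4 7) (1 3 2 5) (6 8) 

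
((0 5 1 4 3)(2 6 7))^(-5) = (2 6 7)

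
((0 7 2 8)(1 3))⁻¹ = (0 8 2 7)(1 3)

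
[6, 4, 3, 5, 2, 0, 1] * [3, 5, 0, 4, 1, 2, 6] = [6, 1, 4, 2, 0, 3, 5] 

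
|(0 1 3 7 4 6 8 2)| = 8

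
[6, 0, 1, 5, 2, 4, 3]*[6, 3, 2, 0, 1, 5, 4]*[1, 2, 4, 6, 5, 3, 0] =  [5, 0, 6, 3, 4, 2, 1]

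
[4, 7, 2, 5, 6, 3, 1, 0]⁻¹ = [7, 6, 2, 5, 0, 3, 4, 1]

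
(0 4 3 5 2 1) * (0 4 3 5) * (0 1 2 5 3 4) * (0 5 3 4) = (1 5 3)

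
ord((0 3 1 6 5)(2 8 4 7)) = 20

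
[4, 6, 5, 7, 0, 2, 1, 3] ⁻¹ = [4, 6, 5, 7, 0, 2, 1, 3] 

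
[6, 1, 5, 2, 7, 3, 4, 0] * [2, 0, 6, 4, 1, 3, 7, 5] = [7, 0, 3, 6, 5, 4, 1, 2] 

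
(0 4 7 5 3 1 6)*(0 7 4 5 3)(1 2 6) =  (0 5)(2 6 7 3)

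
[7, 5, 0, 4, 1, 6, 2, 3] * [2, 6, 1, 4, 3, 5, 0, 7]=[7, 5, 2, 3, 6, 0, 1, 4]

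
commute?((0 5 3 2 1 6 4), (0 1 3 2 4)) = no:(0 5 3 2 1 6 4) * (0 1 3 2 4) = (0 5 2 3 4 1 6), (0 1 3 2 4) * (0 5 3 2 1 6 4) = (0 6 4 5 3 1 2)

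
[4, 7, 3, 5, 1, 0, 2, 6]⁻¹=[5, 4, 6, 2, 0, 3, 7, 1]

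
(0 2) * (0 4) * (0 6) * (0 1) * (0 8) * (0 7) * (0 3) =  (0 2 4 6 1 8 7 3)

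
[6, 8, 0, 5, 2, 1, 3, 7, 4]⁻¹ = [2, 5, 4, 6, 8, 3, 0, 7, 1]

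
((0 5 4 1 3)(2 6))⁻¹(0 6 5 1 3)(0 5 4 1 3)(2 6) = (0 5 2 4 3)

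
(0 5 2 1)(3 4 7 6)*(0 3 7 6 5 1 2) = (0 1 3 4 6 7 5)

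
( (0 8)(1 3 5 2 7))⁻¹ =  (0 8)(1 7 2 5 3)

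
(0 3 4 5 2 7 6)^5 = (0 7 5 3 6 2 4)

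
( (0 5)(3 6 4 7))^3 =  (0 5)(3 7 4 6)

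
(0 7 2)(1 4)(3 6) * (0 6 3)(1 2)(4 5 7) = (0 4 2 6)(1 5 7)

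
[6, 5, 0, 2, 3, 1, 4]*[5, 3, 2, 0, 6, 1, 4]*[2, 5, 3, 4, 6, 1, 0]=[6, 5, 1, 3, 2, 4, 0]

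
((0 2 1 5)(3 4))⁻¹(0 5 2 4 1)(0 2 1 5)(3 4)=(0 1 3 5 2)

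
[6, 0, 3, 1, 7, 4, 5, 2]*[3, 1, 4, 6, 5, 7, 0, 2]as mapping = [0→0, 1→3, 2→6, 3→1, 4→2, 5→5, 6→7, 7→4]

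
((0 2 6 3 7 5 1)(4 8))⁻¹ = (0 1 5 7 3 6 2)(4 8)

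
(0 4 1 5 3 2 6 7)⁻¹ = (0 7 6 2 3 5 1 4)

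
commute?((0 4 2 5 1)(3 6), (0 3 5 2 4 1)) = no:(0 4 2 5 1)(3 6)*(0 3 5 2 4 1) = (0 1 3 6 5), (0 3 5 2 4 1)*(0 4 2 5 1)(3 6) = (0 6 3 1 4)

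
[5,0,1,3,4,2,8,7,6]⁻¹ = [1,2,5,3,4,0,8,7,6]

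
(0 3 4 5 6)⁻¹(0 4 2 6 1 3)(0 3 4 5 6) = (0 1 4 3 5 2)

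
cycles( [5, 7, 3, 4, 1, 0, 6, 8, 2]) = (0 5)(1 7 8 2 3 4)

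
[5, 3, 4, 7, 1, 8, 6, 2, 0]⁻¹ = [8, 4, 7, 1, 2, 0, 6, 3, 5]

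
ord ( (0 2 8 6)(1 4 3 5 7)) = 20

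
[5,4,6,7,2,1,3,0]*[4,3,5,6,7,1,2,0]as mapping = [0→1,1→7,2→2,3→0,4→5,5→3,6→6,7→4]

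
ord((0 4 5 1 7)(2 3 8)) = 15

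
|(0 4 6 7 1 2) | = 6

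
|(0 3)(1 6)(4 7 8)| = 6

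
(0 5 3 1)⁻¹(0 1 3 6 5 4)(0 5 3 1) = (0 1 6 3 4 5)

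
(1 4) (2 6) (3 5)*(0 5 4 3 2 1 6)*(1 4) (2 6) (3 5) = (0 3 1 5 6 4 2) 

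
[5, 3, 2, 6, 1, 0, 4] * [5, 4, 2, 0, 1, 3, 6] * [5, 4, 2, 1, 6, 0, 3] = [1, 5, 2, 3, 6, 0, 4]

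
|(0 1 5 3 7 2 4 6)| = 8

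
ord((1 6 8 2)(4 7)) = 4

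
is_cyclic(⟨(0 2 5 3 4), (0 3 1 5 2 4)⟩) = no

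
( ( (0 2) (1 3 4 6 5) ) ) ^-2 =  (1 6 3 5 4) 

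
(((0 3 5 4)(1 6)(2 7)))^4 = ()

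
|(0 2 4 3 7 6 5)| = 7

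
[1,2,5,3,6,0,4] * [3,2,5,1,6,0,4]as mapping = [0→2,1→5,2→0,3→1,4→4,5→3,6→6]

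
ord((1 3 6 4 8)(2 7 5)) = 15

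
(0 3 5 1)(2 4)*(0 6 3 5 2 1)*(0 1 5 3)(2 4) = (0 3 4 5 1 6)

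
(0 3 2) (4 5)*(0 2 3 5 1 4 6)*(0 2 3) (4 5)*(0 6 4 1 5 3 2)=(0 1 3 6) (4 5) 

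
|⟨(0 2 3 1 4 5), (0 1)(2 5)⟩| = 120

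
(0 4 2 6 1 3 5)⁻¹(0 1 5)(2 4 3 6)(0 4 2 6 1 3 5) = (0 4 3)(1 6 2 5)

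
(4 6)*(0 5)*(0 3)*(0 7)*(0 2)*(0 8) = (0 5 3 7 2 8)(4 6)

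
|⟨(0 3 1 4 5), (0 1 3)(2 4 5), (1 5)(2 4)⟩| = 60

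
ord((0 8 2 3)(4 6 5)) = 12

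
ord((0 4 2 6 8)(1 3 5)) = 15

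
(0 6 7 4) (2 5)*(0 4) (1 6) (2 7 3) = (0 1 6 3 2 5 7) 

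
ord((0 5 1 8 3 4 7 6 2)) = 9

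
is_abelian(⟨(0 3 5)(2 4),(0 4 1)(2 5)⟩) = no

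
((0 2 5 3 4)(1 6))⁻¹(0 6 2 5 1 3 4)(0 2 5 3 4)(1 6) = (0 2 1 5 3 6 4)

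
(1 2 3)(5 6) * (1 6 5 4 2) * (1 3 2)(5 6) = (1 3 5 6 4)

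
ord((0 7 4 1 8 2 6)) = 7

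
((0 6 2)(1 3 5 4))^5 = (0 2 6)(1 3 5 4)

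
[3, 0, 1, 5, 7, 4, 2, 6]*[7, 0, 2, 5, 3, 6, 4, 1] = [5, 7, 0, 6, 1, 3, 2, 4]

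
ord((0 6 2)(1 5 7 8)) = 12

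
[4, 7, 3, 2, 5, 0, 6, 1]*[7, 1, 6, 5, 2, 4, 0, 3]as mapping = [0→2, 1→3, 2→5, 3→6, 4→4, 5→7, 6→0, 7→1]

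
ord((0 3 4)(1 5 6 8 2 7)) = 6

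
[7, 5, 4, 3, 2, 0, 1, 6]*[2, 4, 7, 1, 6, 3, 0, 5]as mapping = [0→5, 1→3, 2→6, 3→1, 4→7, 5→2, 6→4, 7→0]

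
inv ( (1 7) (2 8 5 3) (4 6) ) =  (1 7) (2 3 5 8) (4 6) 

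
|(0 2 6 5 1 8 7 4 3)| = 9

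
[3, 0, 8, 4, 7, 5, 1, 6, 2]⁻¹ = [1, 6, 8, 0, 3, 5, 7, 4, 2]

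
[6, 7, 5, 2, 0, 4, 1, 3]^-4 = [3, 5, 6, 0, 7, 1, 2, 4]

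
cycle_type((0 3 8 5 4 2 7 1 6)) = 9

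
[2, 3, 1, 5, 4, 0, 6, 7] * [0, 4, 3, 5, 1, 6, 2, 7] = [3, 5, 4, 6, 1, 0, 2, 7] 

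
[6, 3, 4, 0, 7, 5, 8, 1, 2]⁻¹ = [3, 7, 8, 1, 2, 5, 0, 4, 6]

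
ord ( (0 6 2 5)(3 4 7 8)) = 4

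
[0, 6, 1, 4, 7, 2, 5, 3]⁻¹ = [0, 2, 5, 7, 3, 6, 1, 4]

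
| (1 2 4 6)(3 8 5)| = 12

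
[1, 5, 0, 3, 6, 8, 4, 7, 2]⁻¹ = [2, 0, 8, 3, 6, 1, 4, 7, 5]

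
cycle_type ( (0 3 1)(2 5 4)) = 3^2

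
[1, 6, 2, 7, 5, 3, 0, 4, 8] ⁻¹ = [6, 0, 2, 5, 7, 4, 1, 3, 8] 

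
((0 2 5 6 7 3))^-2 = (0 7 5)(2 3 6)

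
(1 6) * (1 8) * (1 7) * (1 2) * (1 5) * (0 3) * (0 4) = (0 3 4)(1 6 8 7 2 5)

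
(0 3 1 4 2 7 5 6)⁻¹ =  (0 6 5 7 2 4 1 3)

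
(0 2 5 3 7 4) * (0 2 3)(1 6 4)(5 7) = (0 3 5)(1 6 4 2 7)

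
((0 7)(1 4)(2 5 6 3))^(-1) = (0 7)(1 4)(2 3 6 5)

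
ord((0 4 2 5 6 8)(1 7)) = 6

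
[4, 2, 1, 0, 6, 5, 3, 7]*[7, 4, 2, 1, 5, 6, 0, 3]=[5, 2, 4, 7, 0, 6, 1, 3]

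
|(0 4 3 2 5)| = 5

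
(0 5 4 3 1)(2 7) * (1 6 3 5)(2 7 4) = (0 1)(2 4 5)(3 6)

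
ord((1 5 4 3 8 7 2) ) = 7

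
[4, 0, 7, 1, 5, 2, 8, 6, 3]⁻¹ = [1, 3, 5, 8, 0, 4, 7, 2, 6]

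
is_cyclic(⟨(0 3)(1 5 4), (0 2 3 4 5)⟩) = no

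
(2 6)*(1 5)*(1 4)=(1 5 4)(2 6)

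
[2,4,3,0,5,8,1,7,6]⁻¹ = [3,6,0,2,1,4,8,7,5]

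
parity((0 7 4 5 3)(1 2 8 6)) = odd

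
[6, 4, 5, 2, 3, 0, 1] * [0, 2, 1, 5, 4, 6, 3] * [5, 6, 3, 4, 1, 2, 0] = [4, 1, 0, 6, 2, 5, 3]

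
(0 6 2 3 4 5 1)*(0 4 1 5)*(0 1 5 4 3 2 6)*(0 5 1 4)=(0 5)(1 3)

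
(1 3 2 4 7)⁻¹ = (1 7 4 2 3)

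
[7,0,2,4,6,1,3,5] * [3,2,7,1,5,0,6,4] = [4,3,7,5,6,2,1,0]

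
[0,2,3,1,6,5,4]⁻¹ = [0,3,1,2,6,5,4]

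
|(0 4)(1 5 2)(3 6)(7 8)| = 6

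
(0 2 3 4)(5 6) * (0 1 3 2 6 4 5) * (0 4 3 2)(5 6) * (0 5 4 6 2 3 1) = (0 4)(1 3 2 5)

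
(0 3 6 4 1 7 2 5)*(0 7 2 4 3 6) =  (0 6 3)(1 2 5 7 4)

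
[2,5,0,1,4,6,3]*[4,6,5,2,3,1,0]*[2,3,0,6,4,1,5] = [1,3,4,5,6,2,0]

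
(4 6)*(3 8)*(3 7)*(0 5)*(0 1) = (0 5 1)(3 8 7)(4 6)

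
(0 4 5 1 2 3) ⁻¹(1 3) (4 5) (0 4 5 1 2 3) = (0 2) (1 5) 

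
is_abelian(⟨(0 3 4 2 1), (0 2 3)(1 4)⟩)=no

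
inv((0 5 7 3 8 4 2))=(0 2 4 8 3 7 5)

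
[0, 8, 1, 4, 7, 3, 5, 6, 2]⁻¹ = [0, 2, 8, 5, 3, 6, 7, 4, 1]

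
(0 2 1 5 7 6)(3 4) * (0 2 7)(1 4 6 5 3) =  (0 7 5)(1 3 6 2 4)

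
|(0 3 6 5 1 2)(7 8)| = 6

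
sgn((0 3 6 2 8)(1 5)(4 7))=1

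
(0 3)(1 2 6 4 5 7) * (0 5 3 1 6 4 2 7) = (0 1 7 6 2 4 3 5)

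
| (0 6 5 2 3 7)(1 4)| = 6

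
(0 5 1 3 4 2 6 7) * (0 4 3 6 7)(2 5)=(0 2 7 4 5 1 6)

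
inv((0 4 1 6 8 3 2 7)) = (0 7 2 3 8 6 1 4)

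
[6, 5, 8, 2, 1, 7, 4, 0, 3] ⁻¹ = [7, 4, 3, 8, 6, 1, 0, 5, 2] 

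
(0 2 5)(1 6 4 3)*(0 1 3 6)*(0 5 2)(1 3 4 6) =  (1 5 3 4)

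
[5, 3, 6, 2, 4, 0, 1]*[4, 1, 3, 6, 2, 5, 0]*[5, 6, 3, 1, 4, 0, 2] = [0, 2, 5, 1, 3, 4, 6]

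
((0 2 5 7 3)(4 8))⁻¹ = (0 3 7 5 2)(4 8)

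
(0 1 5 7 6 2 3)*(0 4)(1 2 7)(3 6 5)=(0 2 6 7 5 1 3 4)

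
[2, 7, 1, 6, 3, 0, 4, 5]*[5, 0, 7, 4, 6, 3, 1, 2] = [7, 2, 0, 1, 4, 5, 6, 3]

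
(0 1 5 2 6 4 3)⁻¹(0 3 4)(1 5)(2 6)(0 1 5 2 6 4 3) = (0 3 1)(2 5)(4 6)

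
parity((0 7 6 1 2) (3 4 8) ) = even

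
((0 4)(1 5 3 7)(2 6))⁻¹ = (0 4)(1 7 3 5)(2 6)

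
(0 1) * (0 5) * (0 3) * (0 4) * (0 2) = (0 1 5 3 4 2)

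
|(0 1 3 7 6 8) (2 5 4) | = 6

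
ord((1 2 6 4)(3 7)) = 4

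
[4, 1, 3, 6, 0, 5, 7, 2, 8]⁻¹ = [4, 1, 7, 2, 0, 5, 3, 6, 8]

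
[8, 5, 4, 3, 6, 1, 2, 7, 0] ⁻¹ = [8, 5, 6, 3, 2, 1, 4, 7, 0] 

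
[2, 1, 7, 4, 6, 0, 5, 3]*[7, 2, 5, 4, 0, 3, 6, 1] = [5, 2, 1, 0, 6, 7, 3, 4]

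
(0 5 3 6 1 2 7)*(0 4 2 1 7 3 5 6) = (0 6 7 4 2 3)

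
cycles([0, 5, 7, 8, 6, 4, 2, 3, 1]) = (1 5 4 6 2 7 3 8)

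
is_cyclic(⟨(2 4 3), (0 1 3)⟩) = no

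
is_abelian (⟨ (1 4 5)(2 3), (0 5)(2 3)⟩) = no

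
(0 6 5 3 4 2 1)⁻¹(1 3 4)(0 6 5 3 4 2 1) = (0 4 2)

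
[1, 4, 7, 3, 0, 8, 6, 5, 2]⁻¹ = [4, 0, 8, 3, 1, 7, 6, 2, 5]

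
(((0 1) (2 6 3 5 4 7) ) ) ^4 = (2 4 3) (5 6 7) 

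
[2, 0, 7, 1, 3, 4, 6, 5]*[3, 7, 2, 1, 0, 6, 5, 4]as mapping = [0→2, 1→3, 2→4, 3→7, 4→1, 5→0, 6→5, 7→6]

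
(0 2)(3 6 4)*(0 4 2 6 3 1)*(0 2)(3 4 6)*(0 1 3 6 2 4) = (0 6 1 4 3)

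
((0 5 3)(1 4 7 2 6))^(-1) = (0 3 5)(1 6 2 7 4)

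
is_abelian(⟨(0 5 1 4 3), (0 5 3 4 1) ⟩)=no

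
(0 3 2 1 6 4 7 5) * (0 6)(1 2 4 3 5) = (0 5 6 3 4 7 1)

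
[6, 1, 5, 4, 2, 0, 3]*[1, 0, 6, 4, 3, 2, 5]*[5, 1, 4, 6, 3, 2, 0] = [2, 5, 4, 6, 0, 1, 3]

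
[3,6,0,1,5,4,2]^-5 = [0,1,2,3,5,4,6]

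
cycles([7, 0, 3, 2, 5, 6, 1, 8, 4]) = (0 7 8 4 5 6 1)(2 3)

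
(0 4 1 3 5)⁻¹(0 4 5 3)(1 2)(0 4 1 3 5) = (0 5 4 1)(2 3)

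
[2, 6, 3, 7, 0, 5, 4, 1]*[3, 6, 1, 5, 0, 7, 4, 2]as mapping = [0→1, 1→4, 2→5, 3→2, 4→3, 5→7, 6→0, 7→6]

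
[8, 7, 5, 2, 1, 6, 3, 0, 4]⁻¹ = [7, 4, 3, 6, 8, 2, 5, 1, 0]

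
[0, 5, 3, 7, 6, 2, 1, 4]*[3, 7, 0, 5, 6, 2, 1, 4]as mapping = [0→3, 1→2, 2→5, 3→4, 4→1, 5→0, 6→7, 7→6]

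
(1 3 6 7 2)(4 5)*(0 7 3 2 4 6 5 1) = (0 7 4 1 2)(3 5 6)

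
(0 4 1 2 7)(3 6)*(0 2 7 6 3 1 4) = (1 7 2 6)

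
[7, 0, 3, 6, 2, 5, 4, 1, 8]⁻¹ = [1, 7, 4, 2, 6, 5, 3, 0, 8]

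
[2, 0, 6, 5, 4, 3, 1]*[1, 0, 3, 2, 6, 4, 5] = [3, 1, 5, 4, 6, 2, 0]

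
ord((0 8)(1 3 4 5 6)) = 10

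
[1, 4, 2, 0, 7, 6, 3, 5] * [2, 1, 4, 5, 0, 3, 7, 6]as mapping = [0→1, 1→0, 2→4, 3→2, 4→6, 5→7, 6→5, 7→3]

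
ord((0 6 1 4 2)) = 5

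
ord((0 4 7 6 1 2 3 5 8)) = 9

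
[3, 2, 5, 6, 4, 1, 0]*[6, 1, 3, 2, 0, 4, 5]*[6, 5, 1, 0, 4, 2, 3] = [1, 0, 4, 2, 6, 5, 3]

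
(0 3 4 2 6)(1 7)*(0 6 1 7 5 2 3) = (1 5 2)(3 4)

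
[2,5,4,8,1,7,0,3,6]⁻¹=[6,4,0,7,2,1,8,5,3]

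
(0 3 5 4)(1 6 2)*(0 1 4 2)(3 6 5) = (0 6)(1 5 2 4)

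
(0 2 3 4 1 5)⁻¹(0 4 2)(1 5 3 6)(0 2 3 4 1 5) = (0 4 6 5)(1 3 2)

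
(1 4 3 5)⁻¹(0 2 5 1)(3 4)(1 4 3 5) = (0 2 1 4)(3 5)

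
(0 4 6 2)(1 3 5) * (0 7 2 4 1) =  (0 1 3 5)(2 7)(4 6)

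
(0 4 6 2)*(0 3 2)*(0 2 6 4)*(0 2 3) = (0 2)(3 6)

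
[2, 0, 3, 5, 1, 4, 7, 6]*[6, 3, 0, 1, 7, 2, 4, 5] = [0, 6, 1, 2, 3, 7, 5, 4]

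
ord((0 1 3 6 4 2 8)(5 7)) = 14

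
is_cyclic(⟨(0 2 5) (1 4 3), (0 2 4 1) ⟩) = no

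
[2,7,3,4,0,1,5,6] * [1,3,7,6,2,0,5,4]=[7,4,6,2,1,3,0,5]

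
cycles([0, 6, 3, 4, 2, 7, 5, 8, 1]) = (1 6 5 7 8)(2 3 4)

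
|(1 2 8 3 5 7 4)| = 7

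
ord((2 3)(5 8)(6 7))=2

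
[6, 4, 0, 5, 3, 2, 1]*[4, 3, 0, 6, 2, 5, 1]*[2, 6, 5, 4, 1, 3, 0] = [6, 5, 1, 3, 0, 2, 4]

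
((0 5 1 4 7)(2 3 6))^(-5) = (2 3 6)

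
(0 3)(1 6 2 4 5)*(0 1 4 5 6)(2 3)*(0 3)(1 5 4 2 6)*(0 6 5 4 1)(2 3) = (0 5 3 4)(1 2)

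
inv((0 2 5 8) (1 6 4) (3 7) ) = (0 8 5 2) (1 4 6) (3 7) 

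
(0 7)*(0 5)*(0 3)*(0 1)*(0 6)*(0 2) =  (0 7 5 3 1 6 2) 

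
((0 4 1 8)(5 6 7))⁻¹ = (0 8 1 4)(5 7 6)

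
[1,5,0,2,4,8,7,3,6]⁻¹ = [2,0,3,7,4,1,8,6,5]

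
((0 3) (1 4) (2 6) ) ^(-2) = () 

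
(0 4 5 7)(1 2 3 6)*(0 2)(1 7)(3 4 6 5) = (0 6 7 2 4 3 5 1)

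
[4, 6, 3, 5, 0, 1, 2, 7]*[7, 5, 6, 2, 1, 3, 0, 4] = [1, 0, 2, 3, 7, 5, 6, 4] 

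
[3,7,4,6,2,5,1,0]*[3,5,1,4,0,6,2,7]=[4,7,0,2,1,6,5,3]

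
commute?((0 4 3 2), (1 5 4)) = no:(0 4 3 2)*(1 5 4) = (0 1 5 4 3 2), (1 5 4)*(0 4 3 2) = (0 4 1 5 3 2)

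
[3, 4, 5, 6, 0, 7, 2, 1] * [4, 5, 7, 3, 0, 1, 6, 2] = [3, 0, 1, 6, 4, 2, 7, 5]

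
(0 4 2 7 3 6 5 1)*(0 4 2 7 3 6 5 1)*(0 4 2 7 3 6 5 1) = (0 7 5 4 3 1 2 6)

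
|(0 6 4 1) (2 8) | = 4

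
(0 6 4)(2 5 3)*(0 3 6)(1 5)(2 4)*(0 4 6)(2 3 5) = (0 4 5)(1 2)(3 6)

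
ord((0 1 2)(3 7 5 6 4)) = 15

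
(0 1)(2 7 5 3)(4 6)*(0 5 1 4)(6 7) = (0 4 7 1 5 3 2 6)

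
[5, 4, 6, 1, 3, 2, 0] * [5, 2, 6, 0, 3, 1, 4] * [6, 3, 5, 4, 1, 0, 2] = [3, 4, 1, 5, 6, 2, 0]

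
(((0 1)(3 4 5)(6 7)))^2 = (3 5 4)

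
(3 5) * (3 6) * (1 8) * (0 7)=(0 7)(1 8)(3 5 6)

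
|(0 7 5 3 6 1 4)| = 7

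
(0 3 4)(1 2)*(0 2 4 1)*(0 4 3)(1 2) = (1 3 2 4)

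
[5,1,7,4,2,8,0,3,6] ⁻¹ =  [6,1,4,7,3,0,8,2,5] 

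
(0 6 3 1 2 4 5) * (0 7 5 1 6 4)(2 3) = (0 4 1 3 6 2)(5 7)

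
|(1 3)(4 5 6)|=6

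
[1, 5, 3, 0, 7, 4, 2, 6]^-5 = [4, 7, 1, 5, 2, 6, 0, 3]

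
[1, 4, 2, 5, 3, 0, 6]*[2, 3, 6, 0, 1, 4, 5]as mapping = [0→3, 1→1, 2→6, 3→4, 4→0, 5→2, 6→5]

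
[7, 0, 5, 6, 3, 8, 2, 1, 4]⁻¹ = [1, 7, 6, 4, 8, 2, 3, 0, 5]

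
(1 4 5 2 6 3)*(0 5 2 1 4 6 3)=(0 5 1 6)(2 3 4)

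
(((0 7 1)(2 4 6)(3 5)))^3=(3 5)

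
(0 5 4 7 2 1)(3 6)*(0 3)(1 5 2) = (0 2 5 4 7 1 3 6)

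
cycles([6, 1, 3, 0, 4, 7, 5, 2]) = (0 6 5 7 2 3)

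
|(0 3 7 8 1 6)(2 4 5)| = 6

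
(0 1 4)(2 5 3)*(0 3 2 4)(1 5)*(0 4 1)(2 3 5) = (0 2)(1 4 5 3)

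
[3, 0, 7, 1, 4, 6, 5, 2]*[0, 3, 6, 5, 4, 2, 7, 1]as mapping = [0→5, 1→0, 2→1, 3→3, 4→4, 5→7, 6→2, 7→6]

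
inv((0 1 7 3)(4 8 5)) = (0 3 7 1)(4 5 8)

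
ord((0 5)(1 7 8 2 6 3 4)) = 14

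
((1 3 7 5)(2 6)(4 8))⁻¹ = (1 5 7 3)(2 6)(4 8)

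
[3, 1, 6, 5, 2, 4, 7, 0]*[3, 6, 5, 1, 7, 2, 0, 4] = [1, 6, 0, 2, 5, 7, 4, 3]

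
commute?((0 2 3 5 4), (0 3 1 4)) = no:(0 2 3 5 4)*(0 3 1 4) = (0 2 1 4 3 5), (0 3 1 4)*(0 2 3 5 4) = (0 5 4 2 3 1)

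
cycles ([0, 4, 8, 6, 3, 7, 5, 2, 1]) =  (1 4 3 6 5 7 2 8)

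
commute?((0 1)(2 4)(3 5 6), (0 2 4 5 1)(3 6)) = no:(0 1)(2 4)(3 5 6) * (0 2 4 5 1)(3 6) = (1 2 5 3), (0 2 4 5 1)(3 6) * (0 1)(2 4)(3 5 6) = (0 4 6 5)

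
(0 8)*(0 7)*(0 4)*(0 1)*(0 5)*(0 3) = (0 8 7 4 1 5 3)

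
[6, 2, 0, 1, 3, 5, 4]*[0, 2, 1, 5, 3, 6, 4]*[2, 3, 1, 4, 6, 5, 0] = [6, 3, 2, 1, 5, 0, 4]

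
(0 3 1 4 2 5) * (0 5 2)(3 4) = (0 4)(1 3)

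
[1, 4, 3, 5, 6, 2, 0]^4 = [0, 1, 3, 5, 4, 2, 6]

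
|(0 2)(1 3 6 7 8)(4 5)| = 10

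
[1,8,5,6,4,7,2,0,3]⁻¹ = [7,0,6,8,4,2,3,5,1]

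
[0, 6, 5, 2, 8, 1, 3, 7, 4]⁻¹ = [0, 5, 3, 6, 8, 2, 1, 7, 4]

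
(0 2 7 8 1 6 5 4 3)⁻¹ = (0 3 4 5 6 1 8 7 2)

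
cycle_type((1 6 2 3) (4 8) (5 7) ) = 2^2.4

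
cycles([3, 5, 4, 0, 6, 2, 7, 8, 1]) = (0 3)(1 5 2 4 6 7 8)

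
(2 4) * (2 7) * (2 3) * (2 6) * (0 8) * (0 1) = (0 8 1)(2 4 7 3 6)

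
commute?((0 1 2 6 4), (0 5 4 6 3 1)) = no:(0 1 2 6 4) * (0 5 4 6 3 1) = (1 2 3)(4 5), (0 5 4 6 3 1) * (0 1 2 6 4) = (0 5)(2 6 3)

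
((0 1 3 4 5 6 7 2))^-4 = (0 5)(1 6)(2 4)(3 7)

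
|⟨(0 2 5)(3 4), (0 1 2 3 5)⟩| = 720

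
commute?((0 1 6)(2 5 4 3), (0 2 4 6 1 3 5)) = no:(0 1 6)(2 5 4 3) * (0 2 4 6 1 3 5) = (0 3 4 5 6 2), (0 2 4 6 1 3 5) * (0 1 6)(2 5 4 3) = (0 5 1 2 3 4)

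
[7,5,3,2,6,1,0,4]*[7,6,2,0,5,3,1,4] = [4,3,0,2,1,6,7,5]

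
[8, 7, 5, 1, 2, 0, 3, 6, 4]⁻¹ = [5, 3, 4, 6, 8, 2, 7, 1, 0]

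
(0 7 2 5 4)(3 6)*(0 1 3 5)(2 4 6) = (0 7 4 1 3 2)(5 6)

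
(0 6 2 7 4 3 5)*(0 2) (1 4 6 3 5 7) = (0 3 7 6) (1 4 5 2) 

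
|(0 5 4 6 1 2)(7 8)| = 6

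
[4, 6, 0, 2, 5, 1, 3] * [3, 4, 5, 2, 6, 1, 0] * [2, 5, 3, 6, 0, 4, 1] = [1, 2, 6, 4, 5, 0, 3]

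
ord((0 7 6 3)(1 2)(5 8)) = 4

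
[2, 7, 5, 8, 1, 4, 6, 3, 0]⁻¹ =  [8, 4, 0, 7, 5, 2, 6, 1, 3]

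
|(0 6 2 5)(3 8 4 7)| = 4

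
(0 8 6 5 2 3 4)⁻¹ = (0 4 3 2 5 6 8)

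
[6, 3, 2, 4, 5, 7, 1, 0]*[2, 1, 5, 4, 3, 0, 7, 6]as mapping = [0→7, 1→4, 2→5, 3→3, 4→0, 5→6, 6→1, 7→2]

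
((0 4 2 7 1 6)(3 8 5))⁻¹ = (0 6 1 7 2 4)(3 5 8)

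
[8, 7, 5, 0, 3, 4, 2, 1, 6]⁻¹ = [3, 7, 6, 4, 5, 2, 8, 1, 0]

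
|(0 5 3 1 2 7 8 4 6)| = 9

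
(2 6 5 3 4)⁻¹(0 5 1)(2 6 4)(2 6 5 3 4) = (0 3 1)(2 6 5)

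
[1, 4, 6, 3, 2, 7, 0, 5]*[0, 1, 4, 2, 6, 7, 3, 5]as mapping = [0→1, 1→6, 2→3, 3→2, 4→4, 5→5, 6→0, 7→7]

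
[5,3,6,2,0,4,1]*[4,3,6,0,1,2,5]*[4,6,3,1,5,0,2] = [3,4,0,2,5,6,1] 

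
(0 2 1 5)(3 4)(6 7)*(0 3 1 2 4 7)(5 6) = (0 4 1 6)(3 7 5)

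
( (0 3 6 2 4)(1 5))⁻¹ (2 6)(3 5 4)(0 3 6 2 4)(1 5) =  (0 6 1)(2 4)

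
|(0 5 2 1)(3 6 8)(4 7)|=12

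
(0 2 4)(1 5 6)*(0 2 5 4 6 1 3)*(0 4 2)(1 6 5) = (0 1 2 5 6 3 4)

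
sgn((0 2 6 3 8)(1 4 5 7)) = -1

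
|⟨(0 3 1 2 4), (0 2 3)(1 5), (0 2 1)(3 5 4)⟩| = 720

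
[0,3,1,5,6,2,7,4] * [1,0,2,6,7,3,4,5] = [1,6,0,3,4,2,5,7]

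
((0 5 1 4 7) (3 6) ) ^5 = (3 6) 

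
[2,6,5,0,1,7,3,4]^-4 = [4,2,1,7,0,6,5,3]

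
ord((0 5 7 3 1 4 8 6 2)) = 9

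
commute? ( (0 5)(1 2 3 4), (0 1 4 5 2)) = no: (0 5)(1 2 3 4)*(0 1 4 5 2) = (0 2 3 5 1), (0 1 4 5 2)*(0 5)(1 2 3 4) = (0 2 5 3 4)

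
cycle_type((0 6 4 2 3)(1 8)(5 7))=2^2.5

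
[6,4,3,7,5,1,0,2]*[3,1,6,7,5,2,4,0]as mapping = [0→4,1→5,2→7,3→0,4→2,5→1,6→3,7→6]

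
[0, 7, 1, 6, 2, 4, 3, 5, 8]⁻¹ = [0, 2, 4, 6, 5, 7, 3, 1, 8]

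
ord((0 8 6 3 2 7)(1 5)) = 6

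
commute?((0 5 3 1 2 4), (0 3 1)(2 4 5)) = no:(0 5 3 1 2 4)*(0 3 1)(2 4 5) = (0 2 5 1 4 3), (0 3 1)(2 4 5)*(0 5 3 1 2 4) = (0 1 5 4 3 2)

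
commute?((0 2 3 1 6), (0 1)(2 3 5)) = no:(0 2 3 1 6) * (0 1)(2 3 5) = (0 3)(1 6)(2 5), (0 1)(2 3 5) * (0 2 3 1 6) = (0 6)(1 2)(3 5)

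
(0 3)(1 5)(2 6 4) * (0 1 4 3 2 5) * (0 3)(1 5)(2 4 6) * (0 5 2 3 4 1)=(0 1 4)(2 3)(5 6)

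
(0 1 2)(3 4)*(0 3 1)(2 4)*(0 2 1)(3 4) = (0 2 4)(1 3)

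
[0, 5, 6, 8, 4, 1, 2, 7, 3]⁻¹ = [0, 5, 6, 8, 4, 1, 2, 7, 3]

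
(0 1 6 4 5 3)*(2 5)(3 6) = (0 1 3)(2 5 6 4)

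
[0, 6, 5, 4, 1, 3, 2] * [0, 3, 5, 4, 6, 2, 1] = [0, 1, 2, 6, 3, 4, 5]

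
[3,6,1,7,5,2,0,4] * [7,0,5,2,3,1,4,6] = [2,4,0,6,1,5,7,3]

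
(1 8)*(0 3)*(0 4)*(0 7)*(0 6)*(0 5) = (0 3 4 7 6 5)(1 8)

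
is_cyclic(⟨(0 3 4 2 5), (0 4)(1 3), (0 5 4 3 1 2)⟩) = no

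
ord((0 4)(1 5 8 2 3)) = 10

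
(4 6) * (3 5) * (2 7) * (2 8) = (2 7 8)(3 5)(4 6)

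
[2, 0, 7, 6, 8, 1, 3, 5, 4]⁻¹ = [1, 5, 0, 6, 8, 7, 3, 2, 4]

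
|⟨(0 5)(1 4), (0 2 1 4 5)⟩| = 60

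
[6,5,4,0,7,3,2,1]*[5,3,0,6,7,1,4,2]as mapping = [0→4,1→1,2→7,3→5,4→2,5→6,6→0,7→3]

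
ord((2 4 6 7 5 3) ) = 6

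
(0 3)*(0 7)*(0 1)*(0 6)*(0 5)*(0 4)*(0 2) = (0 3 7 1 6 5 4 2)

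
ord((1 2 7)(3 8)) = 6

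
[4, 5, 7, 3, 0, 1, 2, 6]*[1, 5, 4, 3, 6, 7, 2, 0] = [6, 7, 0, 3, 1, 5, 4, 2]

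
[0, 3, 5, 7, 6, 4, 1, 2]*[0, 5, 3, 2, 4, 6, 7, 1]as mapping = [0→0, 1→2, 2→6, 3→1, 4→7, 5→4, 6→5, 7→3]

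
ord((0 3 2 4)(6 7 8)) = 12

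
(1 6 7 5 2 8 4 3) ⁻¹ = (1 3 4 8 2 5 7 6) 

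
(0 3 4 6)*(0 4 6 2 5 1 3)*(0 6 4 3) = (0 6 3 4 2 5 1)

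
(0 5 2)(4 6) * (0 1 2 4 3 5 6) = (0 6 3 5 4)(1 2)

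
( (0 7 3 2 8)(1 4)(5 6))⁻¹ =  (0 8 2 3 7)(1 4)(5 6)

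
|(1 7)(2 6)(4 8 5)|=6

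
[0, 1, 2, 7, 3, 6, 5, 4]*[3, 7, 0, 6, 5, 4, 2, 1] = [3, 7, 0, 1, 6, 2, 4, 5]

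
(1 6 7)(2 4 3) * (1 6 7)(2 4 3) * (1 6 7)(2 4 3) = ()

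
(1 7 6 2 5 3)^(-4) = (1 6 5)(2 3 7)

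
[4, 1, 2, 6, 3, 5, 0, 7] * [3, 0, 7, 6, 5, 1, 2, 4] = [5, 0, 7, 2, 6, 1, 3, 4]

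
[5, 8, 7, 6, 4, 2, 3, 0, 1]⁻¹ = [7, 8, 5, 6, 4, 0, 3, 2, 1]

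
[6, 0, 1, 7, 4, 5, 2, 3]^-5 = [1, 2, 6, 7, 4, 5, 0, 3]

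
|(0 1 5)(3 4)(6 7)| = 6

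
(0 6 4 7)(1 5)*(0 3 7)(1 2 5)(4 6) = (0 4)(2 5)(3 7)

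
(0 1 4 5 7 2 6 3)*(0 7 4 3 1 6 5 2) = (0 6 1 3 7)(2 5 4)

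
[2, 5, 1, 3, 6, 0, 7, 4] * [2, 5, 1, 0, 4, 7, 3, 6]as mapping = [0→1, 1→7, 2→5, 3→0, 4→3, 5→2, 6→6, 7→4]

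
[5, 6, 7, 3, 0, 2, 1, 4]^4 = [4, 1, 5, 3, 7, 0, 6, 2]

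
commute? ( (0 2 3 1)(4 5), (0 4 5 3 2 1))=no: (0 2 3 1)(4 5)*(0 4 5 3 2 1)=(0 1 4 3), (0 4 5 3 2 1)*(0 2 3 1)(4 5)=(0 5 1 2)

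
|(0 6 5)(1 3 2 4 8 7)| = 6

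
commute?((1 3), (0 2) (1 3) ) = yes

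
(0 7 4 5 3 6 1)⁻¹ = (0 1 6 3 5 4 7)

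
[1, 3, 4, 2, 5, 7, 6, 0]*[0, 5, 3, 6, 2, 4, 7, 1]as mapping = [0→5, 1→6, 2→2, 3→3, 4→4, 5→1, 6→7, 7→0]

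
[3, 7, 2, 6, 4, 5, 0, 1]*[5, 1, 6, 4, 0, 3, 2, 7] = [4, 7, 6, 2, 0, 3, 5, 1]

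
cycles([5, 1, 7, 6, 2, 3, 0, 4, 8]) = (0 5 3 6)(2 7 4)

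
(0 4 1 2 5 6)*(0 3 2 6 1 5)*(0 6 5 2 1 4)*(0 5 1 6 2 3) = (0 5 4 3 6)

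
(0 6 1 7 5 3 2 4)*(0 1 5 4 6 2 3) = (0 2 6 5)(1 7 4)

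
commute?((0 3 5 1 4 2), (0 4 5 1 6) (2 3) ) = no:(0 3 5 1 4 2)*(0 4 5 1 6) (2 3) = (0 2 4 3 1 5 6), (0 4 5 1 6) (2 3)*(0 3 5 1 4 2) = (0 2 5 4 1 6 3) 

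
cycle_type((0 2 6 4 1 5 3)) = 7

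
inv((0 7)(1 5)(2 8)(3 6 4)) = (0 7)(1 5)(2 8)(3 4 6)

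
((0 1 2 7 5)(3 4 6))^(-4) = (0 1 2 7 5)(3 6 4)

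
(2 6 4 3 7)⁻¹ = (2 7 3 4 6)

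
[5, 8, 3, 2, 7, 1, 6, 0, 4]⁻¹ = [7, 5, 3, 2, 8, 0, 6, 4, 1]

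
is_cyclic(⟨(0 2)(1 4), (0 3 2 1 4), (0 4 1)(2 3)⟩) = no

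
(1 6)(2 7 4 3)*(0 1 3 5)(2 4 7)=(0 1 6 3 4 5)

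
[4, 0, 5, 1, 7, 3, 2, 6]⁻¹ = [1, 3, 6, 5, 0, 2, 7, 4]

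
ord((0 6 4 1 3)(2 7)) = 10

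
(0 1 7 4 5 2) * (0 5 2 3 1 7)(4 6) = (0 7 6 4 2 5 3 1)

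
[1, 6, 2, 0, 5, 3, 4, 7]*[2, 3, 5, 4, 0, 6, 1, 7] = [3, 1, 5, 2, 6, 4, 0, 7]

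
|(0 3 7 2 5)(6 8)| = 10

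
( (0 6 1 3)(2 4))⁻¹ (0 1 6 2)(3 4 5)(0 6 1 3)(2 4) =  (0 2 5)(1 4 6 3)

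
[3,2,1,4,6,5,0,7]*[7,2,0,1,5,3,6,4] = [1,0,2,5,6,3,7,4]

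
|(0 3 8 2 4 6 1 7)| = 8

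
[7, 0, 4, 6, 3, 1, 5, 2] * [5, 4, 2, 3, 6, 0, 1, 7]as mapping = [0→7, 1→5, 2→6, 3→1, 4→3, 5→4, 6→0, 7→2]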